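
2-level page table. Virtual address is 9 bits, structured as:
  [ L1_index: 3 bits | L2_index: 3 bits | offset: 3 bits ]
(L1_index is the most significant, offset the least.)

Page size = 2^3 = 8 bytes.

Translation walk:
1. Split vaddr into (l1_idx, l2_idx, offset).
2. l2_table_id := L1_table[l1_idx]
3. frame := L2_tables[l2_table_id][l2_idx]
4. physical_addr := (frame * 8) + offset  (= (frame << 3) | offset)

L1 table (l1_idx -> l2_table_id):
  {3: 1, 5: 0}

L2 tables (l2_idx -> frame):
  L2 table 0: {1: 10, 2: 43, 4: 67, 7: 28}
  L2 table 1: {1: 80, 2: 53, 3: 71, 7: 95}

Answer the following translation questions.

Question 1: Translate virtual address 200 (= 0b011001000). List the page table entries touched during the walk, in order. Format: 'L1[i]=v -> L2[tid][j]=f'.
vaddr = 200 = 0b011001000
Split: l1_idx=3, l2_idx=1, offset=0

Answer: L1[3]=1 -> L2[1][1]=80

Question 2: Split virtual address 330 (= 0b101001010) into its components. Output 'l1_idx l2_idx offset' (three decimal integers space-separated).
Answer: 5 1 2

Derivation:
vaddr = 330 = 0b101001010
  top 3 bits -> l1_idx = 5
  next 3 bits -> l2_idx = 1
  bottom 3 bits -> offset = 2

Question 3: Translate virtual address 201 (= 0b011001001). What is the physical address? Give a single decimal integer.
vaddr = 201 = 0b011001001
Split: l1_idx=3, l2_idx=1, offset=1
L1[3] = 1
L2[1][1] = 80
paddr = 80 * 8 + 1 = 641

Answer: 641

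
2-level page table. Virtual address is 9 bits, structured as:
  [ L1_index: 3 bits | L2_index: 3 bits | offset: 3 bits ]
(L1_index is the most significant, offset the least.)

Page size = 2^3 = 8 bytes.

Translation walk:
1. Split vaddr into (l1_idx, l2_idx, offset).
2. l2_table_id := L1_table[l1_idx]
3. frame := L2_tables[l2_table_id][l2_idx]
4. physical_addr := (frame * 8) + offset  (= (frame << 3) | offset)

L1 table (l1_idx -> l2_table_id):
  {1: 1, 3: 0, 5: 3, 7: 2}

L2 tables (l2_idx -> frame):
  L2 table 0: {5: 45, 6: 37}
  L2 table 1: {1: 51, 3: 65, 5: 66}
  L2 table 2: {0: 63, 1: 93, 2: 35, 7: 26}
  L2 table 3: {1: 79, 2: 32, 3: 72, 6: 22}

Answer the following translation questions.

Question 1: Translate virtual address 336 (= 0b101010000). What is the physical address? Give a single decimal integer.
Answer: 256

Derivation:
vaddr = 336 = 0b101010000
Split: l1_idx=5, l2_idx=2, offset=0
L1[5] = 3
L2[3][2] = 32
paddr = 32 * 8 + 0 = 256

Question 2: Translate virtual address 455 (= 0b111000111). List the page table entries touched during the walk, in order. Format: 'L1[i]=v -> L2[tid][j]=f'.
Answer: L1[7]=2 -> L2[2][0]=63

Derivation:
vaddr = 455 = 0b111000111
Split: l1_idx=7, l2_idx=0, offset=7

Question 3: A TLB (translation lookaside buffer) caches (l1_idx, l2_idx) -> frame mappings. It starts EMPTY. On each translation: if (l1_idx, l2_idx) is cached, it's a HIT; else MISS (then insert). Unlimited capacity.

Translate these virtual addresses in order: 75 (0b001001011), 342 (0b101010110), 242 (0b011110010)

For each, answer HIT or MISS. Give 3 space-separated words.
vaddr=75: (1,1) not in TLB -> MISS, insert
vaddr=342: (5,2) not in TLB -> MISS, insert
vaddr=242: (3,6) not in TLB -> MISS, insert

Answer: MISS MISS MISS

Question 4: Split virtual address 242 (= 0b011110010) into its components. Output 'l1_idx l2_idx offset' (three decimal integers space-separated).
Answer: 3 6 2

Derivation:
vaddr = 242 = 0b011110010
  top 3 bits -> l1_idx = 3
  next 3 bits -> l2_idx = 6
  bottom 3 bits -> offset = 2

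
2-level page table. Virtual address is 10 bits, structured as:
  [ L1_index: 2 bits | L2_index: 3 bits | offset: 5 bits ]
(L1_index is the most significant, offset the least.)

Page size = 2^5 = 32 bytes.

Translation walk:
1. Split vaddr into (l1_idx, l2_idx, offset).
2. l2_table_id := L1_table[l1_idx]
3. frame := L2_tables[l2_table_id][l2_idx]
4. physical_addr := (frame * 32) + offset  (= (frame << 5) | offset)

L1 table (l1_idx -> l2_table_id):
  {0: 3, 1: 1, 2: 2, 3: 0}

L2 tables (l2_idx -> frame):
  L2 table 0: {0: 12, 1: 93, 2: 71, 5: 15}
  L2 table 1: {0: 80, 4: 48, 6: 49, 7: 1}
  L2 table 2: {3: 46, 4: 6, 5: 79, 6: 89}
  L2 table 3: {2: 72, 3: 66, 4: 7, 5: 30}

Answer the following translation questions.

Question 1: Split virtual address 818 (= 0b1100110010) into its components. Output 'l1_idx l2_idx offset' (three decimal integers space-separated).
vaddr = 818 = 0b1100110010
  top 2 bits -> l1_idx = 3
  next 3 bits -> l2_idx = 1
  bottom 5 bits -> offset = 18

Answer: 3 1 18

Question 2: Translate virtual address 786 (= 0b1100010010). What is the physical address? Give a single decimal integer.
Answer: 402

Derivation:
vaddr = 786 = 0b1100010010
Split: l1_idx=3, l2_idx=0, offset=18
L1[3] = 0
L2[0][0] = 12
paddr = 12 * 32 + 18 = 402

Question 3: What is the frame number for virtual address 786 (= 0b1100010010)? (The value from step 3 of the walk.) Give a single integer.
Answer: 12

Derivation:
vaddr = 786: l1_idx=3, l2_idx=0
L1[3] = 0; L2[0][0] = 12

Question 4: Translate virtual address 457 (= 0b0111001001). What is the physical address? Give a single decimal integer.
Answer: 1577

Derivation:
vaddr = 457 = 0b0111001001
Split: l1_idx=1, l2_idx=6, offset=9
L1[1] = 1
L2[1][6] = 49
paddr = 49 * 32 + 9 = 1577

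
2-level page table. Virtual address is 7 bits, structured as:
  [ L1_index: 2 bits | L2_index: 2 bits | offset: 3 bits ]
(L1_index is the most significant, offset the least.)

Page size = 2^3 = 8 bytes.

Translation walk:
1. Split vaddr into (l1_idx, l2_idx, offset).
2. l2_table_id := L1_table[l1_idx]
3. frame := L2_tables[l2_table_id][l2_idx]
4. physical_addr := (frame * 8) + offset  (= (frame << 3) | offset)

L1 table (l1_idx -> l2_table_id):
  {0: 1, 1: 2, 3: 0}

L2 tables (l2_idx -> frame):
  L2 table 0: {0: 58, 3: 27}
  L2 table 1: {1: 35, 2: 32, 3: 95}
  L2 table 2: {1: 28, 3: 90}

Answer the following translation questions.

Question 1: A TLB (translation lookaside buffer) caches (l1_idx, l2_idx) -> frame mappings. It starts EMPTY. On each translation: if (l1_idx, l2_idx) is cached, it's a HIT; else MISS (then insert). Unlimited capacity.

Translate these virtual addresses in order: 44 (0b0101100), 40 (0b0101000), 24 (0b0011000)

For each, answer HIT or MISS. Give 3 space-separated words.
vaddr=44: (1,1) not in TLB -> MISS, insert
vaddr=40: (1,1) in TLB -> HIT
vaddr=24: (0,3) not in TLB -> MISS, insert

Answer: MISS HIT MISS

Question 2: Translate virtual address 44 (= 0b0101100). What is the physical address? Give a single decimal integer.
Answer: 228

Derivation:
vaddr = 44 = 0b0101100
Split: l1_idx=1, l2_idx=1, offset=4
L1[1] = 2
L2[2][1] = 28
paddr = 28 * 8 + 4 = 228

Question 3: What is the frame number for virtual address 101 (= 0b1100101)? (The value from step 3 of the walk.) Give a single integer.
vaddr = 101: l1_idx=3, l2_idx=0
L1[3] = 0; L2[0][0] = 58

Answer: 58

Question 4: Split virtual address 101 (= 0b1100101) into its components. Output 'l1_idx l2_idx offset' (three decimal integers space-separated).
vaddr = 101 = 0b1100101
  top 2 bits -> l1_idx = 3
  next 2 bits -> l2_idx = 0
  bottom 3 bits -> offset = 5

Answer: 3 0 5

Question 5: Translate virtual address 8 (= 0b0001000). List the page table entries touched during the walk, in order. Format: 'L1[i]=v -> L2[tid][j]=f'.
vaddr = 8 = 0b0001000
Split: l1_idx=0, l2_idx=1, offset=0

Answer: L1[0]=1 -> L2[1][1]=35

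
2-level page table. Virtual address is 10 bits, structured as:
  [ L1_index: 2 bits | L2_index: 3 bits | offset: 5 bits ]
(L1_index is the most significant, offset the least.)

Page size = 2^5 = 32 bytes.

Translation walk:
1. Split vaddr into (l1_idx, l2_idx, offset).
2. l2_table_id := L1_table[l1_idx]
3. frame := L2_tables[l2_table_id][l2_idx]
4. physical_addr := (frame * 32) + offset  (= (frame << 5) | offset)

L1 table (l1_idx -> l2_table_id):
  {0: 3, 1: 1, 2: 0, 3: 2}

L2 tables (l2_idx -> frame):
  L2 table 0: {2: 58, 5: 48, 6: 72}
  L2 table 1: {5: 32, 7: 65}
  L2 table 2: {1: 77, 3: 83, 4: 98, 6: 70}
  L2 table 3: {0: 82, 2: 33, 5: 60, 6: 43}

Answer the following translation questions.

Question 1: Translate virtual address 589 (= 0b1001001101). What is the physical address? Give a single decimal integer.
Answer: 1869

Derivation:
vaddr = 589 = 0b1001001101
Split: l1_idx=2, l2_idx=2, offset=13
L1[2] = 0
L2[0][2] = 58
paddr = 58 * 32 + 13 = 1869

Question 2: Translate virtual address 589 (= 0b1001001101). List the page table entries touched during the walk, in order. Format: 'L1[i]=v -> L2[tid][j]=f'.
vaddr = 589 = 0b1001001101
Split: l1_idx=2, l2_idx=2, offset=13

Answer: L1[2]=0 -> L2[0][2]=58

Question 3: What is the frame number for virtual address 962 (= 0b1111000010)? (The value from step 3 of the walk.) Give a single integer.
vaddr = 962: l1_idx=3, l2_idx=6
L1[3] = 2; L2[2][6] = 70

Answer: 70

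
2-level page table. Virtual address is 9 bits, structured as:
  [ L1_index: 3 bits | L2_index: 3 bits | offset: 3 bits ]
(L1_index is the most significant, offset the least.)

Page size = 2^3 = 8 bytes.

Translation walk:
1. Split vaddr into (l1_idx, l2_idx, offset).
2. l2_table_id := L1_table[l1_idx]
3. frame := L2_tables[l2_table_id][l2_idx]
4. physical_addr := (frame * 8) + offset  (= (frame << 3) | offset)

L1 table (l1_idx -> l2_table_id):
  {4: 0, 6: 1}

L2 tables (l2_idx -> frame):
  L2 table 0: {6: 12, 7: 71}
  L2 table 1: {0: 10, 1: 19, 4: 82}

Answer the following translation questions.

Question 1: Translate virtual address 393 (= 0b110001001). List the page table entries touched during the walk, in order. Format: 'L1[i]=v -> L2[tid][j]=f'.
vaddr = 393 = 0b110001001
Split: l1_idx=6, l2_idx=1, offset=1

Answer: L1[6]=1 -> L2[1][1]=19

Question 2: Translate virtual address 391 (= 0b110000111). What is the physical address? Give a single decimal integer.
Answer: 87

Derivation:
vaddr = 391 = 0b110000111
Split: l1_idx=6, l2_idx=0, offset=7
L1[6] = 1
L2[1][0] = 10
paddr = 10 * 8 + 7 = 87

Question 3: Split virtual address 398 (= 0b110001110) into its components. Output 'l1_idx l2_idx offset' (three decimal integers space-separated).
vaddr = 398 = 0b110001110
  top 3 bits -> l1_idx = 6
  next 3 bits -> l2_idx = 1
  bottom 3 bits -> offset = 6

Answer: 6 1 6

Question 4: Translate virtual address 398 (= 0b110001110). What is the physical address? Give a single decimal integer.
vaddr = 398 = 0b110001110
Split: l1_idx=6, l2_idx=1, offset=6
L1[6] = 1
L2[1][1] = 19
paddr = 19 * 8 + 6 = 158

Answer: 158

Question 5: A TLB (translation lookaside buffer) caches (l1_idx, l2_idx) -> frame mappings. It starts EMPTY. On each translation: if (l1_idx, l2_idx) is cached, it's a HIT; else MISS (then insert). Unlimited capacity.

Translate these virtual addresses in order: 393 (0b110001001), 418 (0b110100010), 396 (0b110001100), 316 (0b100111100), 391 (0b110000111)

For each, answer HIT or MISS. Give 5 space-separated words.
vaddr=393: (6,1) not in TLB -> MISS, insert
vaddr=418: (6,4) not in TLB -> MISS, insert
vaddr=396: (6,1) in TLB -> HIT
vaddr=316: (4,7) not in TLB -> MISS, insert
vaddr=391: (6,0) not in TLB -> MISS, insert

Answer: MISS MISS HIT MISS MISS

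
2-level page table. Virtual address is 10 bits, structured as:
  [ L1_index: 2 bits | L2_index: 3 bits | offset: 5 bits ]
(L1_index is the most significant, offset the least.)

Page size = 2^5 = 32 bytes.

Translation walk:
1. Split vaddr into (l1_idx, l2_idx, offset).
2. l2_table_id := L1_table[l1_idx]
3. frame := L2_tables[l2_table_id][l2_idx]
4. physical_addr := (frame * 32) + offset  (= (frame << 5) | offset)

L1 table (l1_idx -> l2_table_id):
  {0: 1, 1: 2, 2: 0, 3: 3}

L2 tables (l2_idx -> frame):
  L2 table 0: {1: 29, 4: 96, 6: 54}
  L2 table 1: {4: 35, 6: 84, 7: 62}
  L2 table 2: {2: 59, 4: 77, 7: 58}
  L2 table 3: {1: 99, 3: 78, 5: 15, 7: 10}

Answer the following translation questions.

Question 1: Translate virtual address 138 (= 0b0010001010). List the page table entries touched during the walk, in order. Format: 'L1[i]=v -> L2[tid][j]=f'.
Answer: L1[0]=1 -> L2[1][4]=35

Derivation:
vaddr = 138 = 0b0010001010
Split: l1_idx=0, l2_idx=4, offset=10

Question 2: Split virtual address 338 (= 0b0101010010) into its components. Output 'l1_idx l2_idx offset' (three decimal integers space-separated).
vaddr = 338 = 0b0101010010
  top 2 bits -> l1_idx = 1
  next 3 bits -> l2_idx = 2
  bottom 5 bits -> offset = 18

Answer: 1 2 18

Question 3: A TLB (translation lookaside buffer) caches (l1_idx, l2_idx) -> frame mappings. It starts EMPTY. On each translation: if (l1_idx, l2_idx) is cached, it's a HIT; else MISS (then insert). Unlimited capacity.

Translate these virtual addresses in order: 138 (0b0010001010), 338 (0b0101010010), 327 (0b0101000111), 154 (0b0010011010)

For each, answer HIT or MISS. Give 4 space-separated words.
vaddr=138: (0,4) not in TLB -> MISS, insert
vaddr=338: (1,2) not in TLB -> MISS, insert
vaddr=327: (1,2) in TLB -> HIT
vaddr=154: (0,4) in TLB -> HIT

Answer: MISS MISS HIT HIT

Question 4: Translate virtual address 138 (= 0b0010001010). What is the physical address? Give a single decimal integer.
Answer: 1130

Derivation:
vaddr = 138 = 0b0010001010
Split: l1_idx=0, l2_idx=4, offset=10
L1[0] = 1
L2[1][4] = 35
paddr = 35 * 32 + 10 = 1130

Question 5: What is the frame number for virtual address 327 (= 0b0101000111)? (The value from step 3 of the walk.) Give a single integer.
vaddr = 327: l1_idx=1, l2_idx=2
L1[1] = 2; L2[2][2] = 59

Answer: 59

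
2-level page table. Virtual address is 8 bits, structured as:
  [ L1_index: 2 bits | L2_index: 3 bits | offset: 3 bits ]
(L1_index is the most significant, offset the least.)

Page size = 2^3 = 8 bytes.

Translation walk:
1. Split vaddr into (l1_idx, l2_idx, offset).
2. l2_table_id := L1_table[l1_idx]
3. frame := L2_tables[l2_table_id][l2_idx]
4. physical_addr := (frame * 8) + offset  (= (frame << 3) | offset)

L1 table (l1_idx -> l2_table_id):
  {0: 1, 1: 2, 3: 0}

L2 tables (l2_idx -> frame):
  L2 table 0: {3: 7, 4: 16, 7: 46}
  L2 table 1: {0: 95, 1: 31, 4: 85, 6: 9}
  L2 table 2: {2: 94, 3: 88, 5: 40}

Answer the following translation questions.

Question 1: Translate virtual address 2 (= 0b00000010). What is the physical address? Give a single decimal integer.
vaddr = 2 = 0b00000010
Split: l1_idx=0, l2_idx=0, offset=2
L1[0] = 1
L2[1][0] = 95
paddr = 95 * 8 + 2 = 762

Answer: 762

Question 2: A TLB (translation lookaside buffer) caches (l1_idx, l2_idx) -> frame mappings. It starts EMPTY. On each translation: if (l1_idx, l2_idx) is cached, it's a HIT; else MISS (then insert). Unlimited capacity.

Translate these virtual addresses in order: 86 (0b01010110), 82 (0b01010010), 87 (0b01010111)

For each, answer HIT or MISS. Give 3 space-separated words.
vaddr=86: (1,2) not in TLB -> MISS, insert
vaddr=82: (1,2) in TLB -> HIT
vaddr=87: (1,2) in TLB -> HIT

Answer: MISS HIT HIT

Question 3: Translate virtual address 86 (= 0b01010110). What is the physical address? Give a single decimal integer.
Answer: 758

Derivation:
vaddr = 86 = 0b01010110
Split: l1_idx=1, l2_idx=2, offset=6
L1[1] = 2
L2[2][2] = 94
paddr = 94 * 8 + 6 = 758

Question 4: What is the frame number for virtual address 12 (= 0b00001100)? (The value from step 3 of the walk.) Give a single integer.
Answer: 31

Derivation:
vaddr = 12: l1_idx=0, l2_idx=1
L1[0] = 1; L2[1][1] = 31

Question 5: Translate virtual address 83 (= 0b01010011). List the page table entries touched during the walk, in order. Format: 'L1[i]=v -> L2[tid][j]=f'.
vaddr = 83 = 0b01010011
Split: l1_idx=1, l2_idx=2, offset=3

Answer: L1[1]=2 -> L2[2][2]=94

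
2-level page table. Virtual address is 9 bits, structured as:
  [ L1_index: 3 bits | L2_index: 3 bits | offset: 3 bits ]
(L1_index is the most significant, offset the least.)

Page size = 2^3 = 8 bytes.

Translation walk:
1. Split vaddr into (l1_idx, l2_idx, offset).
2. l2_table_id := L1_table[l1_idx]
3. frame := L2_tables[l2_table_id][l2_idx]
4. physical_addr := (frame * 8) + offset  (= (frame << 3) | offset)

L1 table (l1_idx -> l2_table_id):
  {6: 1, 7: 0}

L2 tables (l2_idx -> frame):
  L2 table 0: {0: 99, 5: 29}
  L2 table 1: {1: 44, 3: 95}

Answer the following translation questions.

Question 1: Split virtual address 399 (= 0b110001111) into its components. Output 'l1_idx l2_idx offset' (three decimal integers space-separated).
Answer: 6 1 7

Derivation:
vaddr = 399 = 0b110001111
  top 3 bits -> l1_idx = 6
  next 3 bits -> l2_idx = 1
  bottom 3 bits -> offset = 7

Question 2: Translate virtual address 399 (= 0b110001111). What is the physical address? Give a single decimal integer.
Answer: 359

Derivation:
vaddr = 399 = 0b110001111
Split: l1_idx=6, l2_idx=1, offset=7
L1[6] = 1
L2[1][1] = 44
paddr = 44 * 8 + 7 = 359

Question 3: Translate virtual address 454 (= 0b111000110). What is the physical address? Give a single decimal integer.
vaddr = 454 = 0b111000110
Split: l1_idx=7, l2_idx=0, offset=6
L1[7] = 0
L2[0][0] = 99
paddr = 99 * 8 + 6 = 798

Answer: 798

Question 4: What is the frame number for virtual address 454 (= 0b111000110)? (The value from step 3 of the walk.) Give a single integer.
Answer: 99

Derivation:
vaddr = 454: l1_idx=7, l2_idx=0
L1[7] = 0; L2[0][0] = 99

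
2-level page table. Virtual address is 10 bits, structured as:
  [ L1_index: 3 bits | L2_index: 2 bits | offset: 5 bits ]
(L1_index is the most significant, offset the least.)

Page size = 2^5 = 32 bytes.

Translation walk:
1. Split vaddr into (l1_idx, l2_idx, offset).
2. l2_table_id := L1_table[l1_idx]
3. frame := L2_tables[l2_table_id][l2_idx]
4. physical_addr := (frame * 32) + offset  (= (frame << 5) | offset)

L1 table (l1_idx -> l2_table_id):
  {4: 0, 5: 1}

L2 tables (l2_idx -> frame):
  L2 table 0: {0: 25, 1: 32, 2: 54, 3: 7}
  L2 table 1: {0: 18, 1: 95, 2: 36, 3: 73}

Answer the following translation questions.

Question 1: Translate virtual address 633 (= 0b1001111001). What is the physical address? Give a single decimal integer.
Answer: 249

Derivation:
vaddr = 633 = 0b1001111001
Split: l1_idx=4, l2_idx=3, offset=25
L1[4] = 0
L2[0][3] = 7
paddr = 7 * 32 + 25 = 249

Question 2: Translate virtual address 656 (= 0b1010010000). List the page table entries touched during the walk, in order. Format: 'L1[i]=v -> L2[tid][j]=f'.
vaddr = 656 = 0b1010010000
Split: l1_idx=5, l2_idx=0, offset=16

Answer: L1[5]=1 -> L2[1][0]=18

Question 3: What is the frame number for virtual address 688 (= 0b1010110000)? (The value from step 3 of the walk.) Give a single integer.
vaddr = 688: l1_idx=5, l2_idx=1
L1[5] = 1; L2[1][1] = 95

Answer: 95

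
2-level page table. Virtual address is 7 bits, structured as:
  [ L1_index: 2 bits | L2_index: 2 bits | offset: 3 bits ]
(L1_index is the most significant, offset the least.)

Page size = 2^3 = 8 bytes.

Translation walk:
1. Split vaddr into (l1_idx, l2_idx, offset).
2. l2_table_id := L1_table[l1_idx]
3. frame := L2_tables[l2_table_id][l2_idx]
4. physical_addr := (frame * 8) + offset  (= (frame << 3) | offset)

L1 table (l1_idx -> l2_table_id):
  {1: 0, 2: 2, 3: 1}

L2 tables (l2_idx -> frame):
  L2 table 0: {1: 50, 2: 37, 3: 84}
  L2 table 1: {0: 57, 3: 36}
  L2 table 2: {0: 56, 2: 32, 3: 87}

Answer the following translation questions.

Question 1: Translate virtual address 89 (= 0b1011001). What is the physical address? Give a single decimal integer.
Answer: 697

Derivation:
vaddr = 89 = 0b1011001
Split: l1_idx=2, l2_idx=3, offset=1
L1[2] = 2
L2[2][3] = 87
paddr = 87 * 8 + 1 = 697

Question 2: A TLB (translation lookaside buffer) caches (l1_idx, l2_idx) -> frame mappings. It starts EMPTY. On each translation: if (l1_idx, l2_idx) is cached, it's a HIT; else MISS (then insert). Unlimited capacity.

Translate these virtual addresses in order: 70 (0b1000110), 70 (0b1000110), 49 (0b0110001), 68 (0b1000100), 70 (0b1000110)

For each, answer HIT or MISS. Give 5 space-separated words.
vaddr=70: (2,0) not in TLB -> MISS, insert
vaddr=70: (2,0) in TLB -> HIT
vaddr=49: (1,2) not in TLB -> MISS, insert
vaddr=68: (2,0) in TLB -> HIT
vaddr=70: (2,0) in TLB -> HIT

Answer: MISS HIT MISS HIT HIT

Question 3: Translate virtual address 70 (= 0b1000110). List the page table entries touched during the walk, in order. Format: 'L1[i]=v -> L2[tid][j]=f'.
vaddr = 70 = 0b1000110
Split: l1_idx=2, l2_idx=0, offset=6

Answer: L1[2]=2 -> L2[2][0]=56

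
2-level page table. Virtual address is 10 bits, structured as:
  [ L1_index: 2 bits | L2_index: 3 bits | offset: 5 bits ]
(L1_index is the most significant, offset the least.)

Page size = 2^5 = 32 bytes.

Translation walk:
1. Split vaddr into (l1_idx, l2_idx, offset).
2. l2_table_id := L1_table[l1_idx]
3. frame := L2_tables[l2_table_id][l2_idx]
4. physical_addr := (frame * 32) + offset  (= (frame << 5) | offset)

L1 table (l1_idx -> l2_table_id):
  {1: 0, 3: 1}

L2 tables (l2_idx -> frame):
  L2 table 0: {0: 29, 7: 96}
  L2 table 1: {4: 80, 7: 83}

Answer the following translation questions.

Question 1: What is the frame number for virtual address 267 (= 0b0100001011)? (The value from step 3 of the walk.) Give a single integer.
vaddr = 267: l1_idx=1, l2_idx=0
L1[1] = 0; L2[0][0] = 29

Answer: 29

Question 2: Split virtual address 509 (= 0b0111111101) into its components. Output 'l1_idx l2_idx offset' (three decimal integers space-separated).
Answer: 1 7 29

Derivation:
vaddr = 509 = 0b0111111101
  top 2 bits -> l1_idx = 1
  next 3 bits -> l2_idx = 7
  bottom 5 bits -> offset = 29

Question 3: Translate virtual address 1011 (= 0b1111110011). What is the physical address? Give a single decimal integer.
Answer: 2675

Derivation:
vaddr = 1011 = 0b1111110011
Split: l1_idx=3, l2_idx=7, offset=19
L1[3] = 1
L2[1][7] = 83
paddr = 83 * 32 + 19 = 2675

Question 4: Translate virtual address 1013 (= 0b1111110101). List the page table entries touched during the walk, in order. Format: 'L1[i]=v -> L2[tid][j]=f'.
vaddr = 1013 = 0b1111110101
Split: l1_idx=3, l2_idx=7, offset=21

Answer: L1[3]=1 -> L2[1][7]=83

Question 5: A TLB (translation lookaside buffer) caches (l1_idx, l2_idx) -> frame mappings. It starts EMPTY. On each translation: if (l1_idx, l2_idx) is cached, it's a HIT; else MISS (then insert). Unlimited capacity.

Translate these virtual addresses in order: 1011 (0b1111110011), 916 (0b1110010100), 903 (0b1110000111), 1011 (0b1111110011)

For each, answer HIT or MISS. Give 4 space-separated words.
Answer: MISS MISS HIT HIT

Derivation:
vaddr=1011: (3,7) not in TLB -> MISS, insert
vaddr=916: (3,4) not in TLB -> MISS, insert
vaddr=903: (3,4) in TLB -> HIT
vaddr=1011: (3,7) in TLB -> HIT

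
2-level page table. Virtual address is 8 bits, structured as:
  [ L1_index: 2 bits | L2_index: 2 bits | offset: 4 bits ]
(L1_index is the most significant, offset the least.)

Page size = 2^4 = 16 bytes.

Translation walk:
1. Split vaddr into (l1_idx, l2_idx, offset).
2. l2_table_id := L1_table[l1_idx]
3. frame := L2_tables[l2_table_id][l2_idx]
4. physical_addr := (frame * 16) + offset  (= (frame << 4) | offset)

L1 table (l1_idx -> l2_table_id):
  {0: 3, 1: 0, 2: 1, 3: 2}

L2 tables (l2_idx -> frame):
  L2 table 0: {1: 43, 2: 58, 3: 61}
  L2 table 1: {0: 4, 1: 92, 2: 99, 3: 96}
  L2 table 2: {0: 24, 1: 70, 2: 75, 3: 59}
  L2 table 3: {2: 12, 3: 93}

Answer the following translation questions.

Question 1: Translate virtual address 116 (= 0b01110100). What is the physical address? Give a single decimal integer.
Answer: 980

Derivation:
vaddr = 116 = 0b01110100
Split: l1_idx=1, l2_idx=3, offset=4
L1[1] = 0
L2[0][3] = 61
paddr = 61 * 16 + 4 = 980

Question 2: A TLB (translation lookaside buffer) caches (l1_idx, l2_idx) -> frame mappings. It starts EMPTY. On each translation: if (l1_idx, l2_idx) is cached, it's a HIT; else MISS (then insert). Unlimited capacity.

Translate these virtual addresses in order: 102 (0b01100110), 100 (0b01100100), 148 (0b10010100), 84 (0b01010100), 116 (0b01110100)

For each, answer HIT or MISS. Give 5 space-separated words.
Answer: MISS HIT MISS MISS MISS

Derivation:
vaddr=102: (1,2) not in TLB -> MISS, insert
vaddr=100: (1,2) in TLB -> HIT
vaddr=148: (2,1) not in TLB -> MISS, insert
vaddr=84: (1,1) not in TLB -> MISS, insert
vaddr=116: (1,3) not in TLB -> MISS, insert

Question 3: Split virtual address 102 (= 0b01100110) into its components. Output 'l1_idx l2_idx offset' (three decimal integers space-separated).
vaddr = 102 = 0b01100110
  top 2 bits -> l1_idx = 1
  next 2 bits -> l2_idx = 2
  bottom 4 bits -> offset = 6

Answer: 1 2 6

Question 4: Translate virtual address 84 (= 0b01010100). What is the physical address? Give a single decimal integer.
vaddr = 84 = 0b01010100
Split: l1_idx=1, l2_idx=1, offset=4
L1[1] = 0
L2[0][1] = 43
paddr = 43 * 16 + 4 = 692

Answer: 692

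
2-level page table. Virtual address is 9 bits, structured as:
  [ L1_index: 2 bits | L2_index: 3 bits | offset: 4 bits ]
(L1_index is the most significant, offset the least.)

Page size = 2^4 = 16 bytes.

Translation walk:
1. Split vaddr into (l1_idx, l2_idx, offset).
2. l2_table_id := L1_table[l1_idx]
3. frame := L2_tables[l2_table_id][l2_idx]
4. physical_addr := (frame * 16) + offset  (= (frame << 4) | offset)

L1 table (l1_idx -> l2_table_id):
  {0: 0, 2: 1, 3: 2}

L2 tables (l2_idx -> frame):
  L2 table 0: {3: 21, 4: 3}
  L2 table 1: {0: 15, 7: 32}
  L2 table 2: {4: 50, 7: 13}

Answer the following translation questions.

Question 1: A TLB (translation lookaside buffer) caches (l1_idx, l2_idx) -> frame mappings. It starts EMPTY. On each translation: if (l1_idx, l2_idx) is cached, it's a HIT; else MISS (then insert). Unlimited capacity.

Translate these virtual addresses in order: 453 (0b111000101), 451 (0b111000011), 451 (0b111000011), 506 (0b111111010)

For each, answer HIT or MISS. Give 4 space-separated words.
Answer: MISS HIT HIT MISS

Derivation:
vaddr=453: (3,4) not in TLB -> MISS, insert
vaddr=451: (3,4) in TLB -> HIT
vaddr=451: (3,4) in TLB -> HIT
vaddr=506: (3,7) not in TLB -> MISS, insert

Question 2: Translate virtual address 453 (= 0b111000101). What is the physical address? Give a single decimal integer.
vaddr = 453 = 0b111000101
Split: l1_idx=3, l2_idx=4, offset=5
L1[3] = 2
L2[2][4] = 50
paddr = 50 * 16 + 5 = 805

Answer: 805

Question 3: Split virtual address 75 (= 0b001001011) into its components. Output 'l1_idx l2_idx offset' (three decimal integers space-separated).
vaddr = 75 = 0b001001011
  top 2 bits -> l1_idx = 0
  next 3 bits -> l2_idx = 4
  bottom 4 bits -> offset = 11

Answer: 0 4 11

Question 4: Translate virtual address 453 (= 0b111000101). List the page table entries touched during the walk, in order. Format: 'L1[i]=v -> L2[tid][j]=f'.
vaddr = 453 = 0b111000101
Split: l1_idx=3, l2_idx=4, offset=5

Answer: L1[3]=2 -> L2[2][4]=50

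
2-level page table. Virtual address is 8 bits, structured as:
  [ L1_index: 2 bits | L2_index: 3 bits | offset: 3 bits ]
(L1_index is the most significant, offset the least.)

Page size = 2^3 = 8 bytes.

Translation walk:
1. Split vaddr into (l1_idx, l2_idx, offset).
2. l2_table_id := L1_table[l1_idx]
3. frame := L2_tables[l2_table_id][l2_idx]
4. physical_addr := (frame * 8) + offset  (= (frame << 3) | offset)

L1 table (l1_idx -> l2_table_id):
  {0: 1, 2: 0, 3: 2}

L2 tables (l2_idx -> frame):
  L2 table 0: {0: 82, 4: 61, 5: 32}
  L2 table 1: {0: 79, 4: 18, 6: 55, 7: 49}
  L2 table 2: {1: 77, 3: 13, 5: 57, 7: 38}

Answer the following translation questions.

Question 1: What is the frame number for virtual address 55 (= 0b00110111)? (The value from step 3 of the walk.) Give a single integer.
Answer: 55

Derivation:
vaddr = 55: l1_idx=0, l2_idx=6
L1[0] = 1; L2[1][6] = 55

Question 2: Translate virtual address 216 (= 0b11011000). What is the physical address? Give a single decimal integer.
vaddr = 216 = 0b11011000
Split: l1_idx=3, l2_idx=3, offset=0
L1[3] = 2
L2[2][3] = 13
paddr = 13 * 8 + 0 = 104

Answer: 104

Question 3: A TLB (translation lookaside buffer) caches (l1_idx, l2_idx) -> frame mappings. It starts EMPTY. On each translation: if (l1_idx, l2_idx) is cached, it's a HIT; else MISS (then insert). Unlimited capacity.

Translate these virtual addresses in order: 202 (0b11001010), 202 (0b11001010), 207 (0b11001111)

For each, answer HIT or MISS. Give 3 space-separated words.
Answer: MISS HIT HIT

Derivation:
vaddr=202: (3,1) not in TLB -> MISS, insert
vaddr=202: (3,1) in TLB -> HIT
vaddr=207: (3,1) in TLB -> HIT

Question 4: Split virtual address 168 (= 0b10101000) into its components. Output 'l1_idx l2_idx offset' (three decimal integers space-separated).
vaddr = 168 = 0b10101000
  top 2 bits -> l1_idx = 2
  next 3 bits -> l2_idx = 5
  bottom 3 bits -> offset = 0

Answer: 2 5 0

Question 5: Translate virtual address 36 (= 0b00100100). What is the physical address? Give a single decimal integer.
vaddr = 36 = 0b00100100
Split: l1_idx=0, l2_idx=4, offset=4
L1[0] = 1
L2[1][4] = 18
paddr = 18 * 8 + 4 = 148

Answer: 148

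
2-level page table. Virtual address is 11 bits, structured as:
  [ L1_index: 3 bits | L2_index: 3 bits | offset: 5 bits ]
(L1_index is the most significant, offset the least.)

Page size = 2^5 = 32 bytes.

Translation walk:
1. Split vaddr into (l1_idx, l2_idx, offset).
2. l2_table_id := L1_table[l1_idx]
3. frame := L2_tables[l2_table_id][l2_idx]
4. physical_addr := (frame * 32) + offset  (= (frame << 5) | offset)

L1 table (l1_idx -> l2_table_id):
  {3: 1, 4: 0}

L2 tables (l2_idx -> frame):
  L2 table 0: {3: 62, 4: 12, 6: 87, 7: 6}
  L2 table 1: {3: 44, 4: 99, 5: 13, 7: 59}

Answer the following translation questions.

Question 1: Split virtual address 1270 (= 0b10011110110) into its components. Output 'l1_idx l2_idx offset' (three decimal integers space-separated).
vaddr = 1270 = 0b10011110110
  top 3 bits -> l1_idx = 4
  next 3 bits -> l2_idx = 7
  bottom 5 bits -> offset = 22

Answer: 4 7 22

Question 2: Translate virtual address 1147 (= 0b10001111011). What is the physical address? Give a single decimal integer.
vaddr = 1147 = 0b10001111011
Split: l1_idx=4, l2_idx=3, offset=27
L1[4] = 0
L2[0][3] = 62
paddr = 62 * 32 + 27 = 2011

Answer: 2011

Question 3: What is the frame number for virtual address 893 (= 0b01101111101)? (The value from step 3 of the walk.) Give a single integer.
vaddr = 893: l1_idx=3, l2_idx=3
L1[3] = 1; L2[1][3] = 44

Answer: 44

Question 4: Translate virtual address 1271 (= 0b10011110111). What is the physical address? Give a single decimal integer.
vaddr = 1271 = 0b10011110111
Split: l1_idx=4, l2_idx=7, offset=23
L1[4] = 0
L2[0][7] = 6
paddr = 6 * 32 + 23 = 215

Answer: 215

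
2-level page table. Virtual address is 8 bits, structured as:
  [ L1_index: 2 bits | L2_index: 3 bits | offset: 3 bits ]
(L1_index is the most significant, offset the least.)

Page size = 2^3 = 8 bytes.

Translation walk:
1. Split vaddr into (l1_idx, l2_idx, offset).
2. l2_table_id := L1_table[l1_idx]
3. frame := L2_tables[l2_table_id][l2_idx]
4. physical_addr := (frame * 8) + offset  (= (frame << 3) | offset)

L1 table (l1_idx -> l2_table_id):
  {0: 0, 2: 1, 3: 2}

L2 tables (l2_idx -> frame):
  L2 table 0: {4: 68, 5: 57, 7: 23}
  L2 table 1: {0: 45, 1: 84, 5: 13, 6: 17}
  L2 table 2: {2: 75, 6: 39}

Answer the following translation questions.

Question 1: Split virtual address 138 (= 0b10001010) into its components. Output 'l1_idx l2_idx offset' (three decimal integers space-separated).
Answer: 2 1 2

Derivation:
vaddr = 138 = 0b10001010
  top 2 bits -> l1_idx = 2
  next 3 bits -> l2_idx = 1
  bottom 3 bits -> offset = 2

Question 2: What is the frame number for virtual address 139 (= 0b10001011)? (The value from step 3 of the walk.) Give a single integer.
Answer: 84

Derivation:
vaddr = 139: l1_idx=2, l2_idx=1
L1[2] = 1; L2[1][1] = 84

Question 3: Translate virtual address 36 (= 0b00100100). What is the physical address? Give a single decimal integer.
vaddr = 36 = 0b00100100
Split: l1_idx=0, l2_idx=4, offset=4
L1[0] = 0
L2[0][4] = 68
paddr = 68 * 8 + 4 = 548

Answer: 548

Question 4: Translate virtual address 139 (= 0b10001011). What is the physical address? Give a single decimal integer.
Answer: 675

Derivation:
vaddr = 139 = 0b10001011
Split: l1_idx=2, l2_idx=1, offset=3
L1[2] = 1
L2[1][1] = 84
paddr = 84 * 8 + 3 = 675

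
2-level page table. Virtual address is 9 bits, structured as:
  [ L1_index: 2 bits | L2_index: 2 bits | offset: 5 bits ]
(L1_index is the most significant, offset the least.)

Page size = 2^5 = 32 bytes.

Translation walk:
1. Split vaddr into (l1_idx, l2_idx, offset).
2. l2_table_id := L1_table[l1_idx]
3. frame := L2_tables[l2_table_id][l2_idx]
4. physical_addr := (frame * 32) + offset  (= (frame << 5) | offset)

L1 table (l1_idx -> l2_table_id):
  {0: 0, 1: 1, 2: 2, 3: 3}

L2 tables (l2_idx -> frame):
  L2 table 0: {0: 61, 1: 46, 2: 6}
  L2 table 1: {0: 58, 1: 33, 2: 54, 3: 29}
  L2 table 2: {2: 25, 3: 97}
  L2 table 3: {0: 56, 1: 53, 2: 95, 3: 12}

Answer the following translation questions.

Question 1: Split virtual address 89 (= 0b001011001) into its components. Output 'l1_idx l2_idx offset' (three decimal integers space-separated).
vaddr = 89 = 0b001011001
  top 2 bits -> l1_idx = 0
  next 2 bits -> l2_idx = 2
  bottom 5 bits -> offset = 25

Answer: 0 2 25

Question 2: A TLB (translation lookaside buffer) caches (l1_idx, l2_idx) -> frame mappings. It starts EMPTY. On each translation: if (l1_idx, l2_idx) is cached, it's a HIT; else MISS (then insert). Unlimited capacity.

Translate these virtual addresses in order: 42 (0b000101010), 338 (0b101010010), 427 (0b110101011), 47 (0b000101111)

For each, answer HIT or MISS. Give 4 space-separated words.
vaddr=42: (0,1) not in TLB -> MISS, insert
vaddr=338: (2,2) not in TLB -> MISS, insert
vaddr=427: (3,1) not in TLB -> MISS, insert
vaddr=47: (0,1) in TLB -> HIT

Answer: MISS MISS MISS HIT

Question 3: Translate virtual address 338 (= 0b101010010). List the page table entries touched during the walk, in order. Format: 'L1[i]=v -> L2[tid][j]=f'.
Answer: L1[2]=2 -> L2[2][2]=25

Derivation:
vaddr = 338 = 0b101010010
Split: l1_idx=2, l2_idx=2, offset=18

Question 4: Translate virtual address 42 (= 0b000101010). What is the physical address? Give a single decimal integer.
Answer: 1482

Derivation:
vaddr = 42 = 0b000101010
Split: l1_idx=0, l2_idx=1, offset=10
L1[0] = 0
L2[0][1] = 46
paddr = 46 * 32 + 10 = 1482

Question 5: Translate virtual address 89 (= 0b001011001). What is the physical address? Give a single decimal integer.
vaddr = 89 = 0b001011001
Split: l1_idx=0, l2_idx=2, offset=25
L1[0] = 0
L2[0][2] = 6
paddr = 6 * 32 + 25 = 217

Answer: 217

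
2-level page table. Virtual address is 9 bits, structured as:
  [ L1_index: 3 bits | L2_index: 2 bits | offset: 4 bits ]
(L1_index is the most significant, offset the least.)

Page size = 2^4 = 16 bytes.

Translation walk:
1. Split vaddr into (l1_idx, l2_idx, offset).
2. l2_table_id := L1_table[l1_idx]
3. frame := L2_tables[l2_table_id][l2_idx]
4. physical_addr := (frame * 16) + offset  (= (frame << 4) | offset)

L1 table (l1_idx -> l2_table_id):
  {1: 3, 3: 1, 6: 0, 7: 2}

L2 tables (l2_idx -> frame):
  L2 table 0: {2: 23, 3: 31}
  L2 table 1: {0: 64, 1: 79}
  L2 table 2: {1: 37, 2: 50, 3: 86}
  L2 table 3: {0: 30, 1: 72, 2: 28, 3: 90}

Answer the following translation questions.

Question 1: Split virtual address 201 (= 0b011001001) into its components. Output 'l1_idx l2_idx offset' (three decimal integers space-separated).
Answer: 3 0 9

Derivation:
vaddr = 201 = 0b011001001
  top 3 bits -> l1_idx = 3
  next 2 bits -> l2_idx = 0
  bottom 4 bits -> offset = 9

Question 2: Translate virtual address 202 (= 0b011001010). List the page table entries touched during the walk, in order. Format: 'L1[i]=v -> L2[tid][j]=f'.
Answer: L1[3]=1 -> L2[1][0]=64

Derivation:
vaddr = 202 = 0b011001010
Split: l1_idx=3, l2_idx=0, offset=10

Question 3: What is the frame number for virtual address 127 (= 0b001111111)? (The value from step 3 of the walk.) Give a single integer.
Answer: 90

Derivation:
vaddr = 127: l1_idx=1, l2_idx=3
L1[1] = 3; L2[3][3] = 90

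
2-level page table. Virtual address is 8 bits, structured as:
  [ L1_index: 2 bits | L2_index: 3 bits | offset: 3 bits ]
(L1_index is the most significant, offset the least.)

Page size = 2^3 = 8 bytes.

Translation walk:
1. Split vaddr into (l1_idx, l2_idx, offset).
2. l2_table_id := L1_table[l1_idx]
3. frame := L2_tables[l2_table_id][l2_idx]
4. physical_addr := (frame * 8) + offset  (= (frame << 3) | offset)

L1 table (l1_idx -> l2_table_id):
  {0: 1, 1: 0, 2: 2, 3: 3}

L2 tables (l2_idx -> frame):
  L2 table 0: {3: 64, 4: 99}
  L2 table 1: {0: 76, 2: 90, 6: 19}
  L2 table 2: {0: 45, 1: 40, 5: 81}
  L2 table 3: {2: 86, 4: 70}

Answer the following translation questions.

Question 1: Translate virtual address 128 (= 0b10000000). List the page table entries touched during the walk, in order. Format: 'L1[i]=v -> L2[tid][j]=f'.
vaddr = 128 = 0b10000000
Split: l1_idx=2, l2_idx=0, offset=0

Answer: L1[2]=2 -> L2[2][0]=45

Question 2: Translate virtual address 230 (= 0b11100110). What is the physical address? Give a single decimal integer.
vaddr = 230 = 0b11100110
Split: l1_idx=3, l2_idx=4, offset=6
L1[3] = 3
L2[3][4] = 70
paddr = 70 * 8 + 6 = 566

Answer: 566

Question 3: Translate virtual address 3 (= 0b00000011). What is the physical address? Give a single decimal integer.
vaddr = 3 = 0b00000011
Split: l1_idx=0, l2_idx=0, offset=3
L1[0] = 1
L2[1][0] = 76
paddr = 76 * 8 + 3 = 611

Answer: 611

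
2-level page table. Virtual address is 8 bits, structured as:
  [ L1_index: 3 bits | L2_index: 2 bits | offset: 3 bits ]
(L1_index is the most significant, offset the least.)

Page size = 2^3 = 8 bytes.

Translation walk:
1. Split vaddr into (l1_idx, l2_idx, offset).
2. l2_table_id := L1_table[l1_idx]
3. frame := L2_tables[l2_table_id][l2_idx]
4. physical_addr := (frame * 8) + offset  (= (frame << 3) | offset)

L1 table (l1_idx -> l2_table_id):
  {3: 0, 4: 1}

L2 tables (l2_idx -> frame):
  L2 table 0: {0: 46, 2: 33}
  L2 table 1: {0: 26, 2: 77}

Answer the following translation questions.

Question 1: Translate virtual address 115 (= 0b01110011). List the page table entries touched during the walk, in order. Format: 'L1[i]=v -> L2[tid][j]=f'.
vaddr = 115 = 0b01110011
Split: l1_idx=3, l2_idx=2, offset=3

Answer: L1[3]=0 -> L2[0][2]=33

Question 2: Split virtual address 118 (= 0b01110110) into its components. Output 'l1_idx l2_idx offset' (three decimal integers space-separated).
Answer: 3 2 6

Derivation:
vaddr = 118 = 0b01110110
  top 3 bits -> l1_idx = 3
  next 2 bits -> l2_idx = 2
  bottom 3 bits -> offset = 6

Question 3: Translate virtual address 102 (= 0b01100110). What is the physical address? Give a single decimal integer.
Answer: 374

Derivation:
vaddr = 102 = 0b01100110
Split: l1_idx=3, l2_idx=0, offset=6
L1[3] = 0
L2[0][0] = 46
paddr = 46 * 8 + 6 = 374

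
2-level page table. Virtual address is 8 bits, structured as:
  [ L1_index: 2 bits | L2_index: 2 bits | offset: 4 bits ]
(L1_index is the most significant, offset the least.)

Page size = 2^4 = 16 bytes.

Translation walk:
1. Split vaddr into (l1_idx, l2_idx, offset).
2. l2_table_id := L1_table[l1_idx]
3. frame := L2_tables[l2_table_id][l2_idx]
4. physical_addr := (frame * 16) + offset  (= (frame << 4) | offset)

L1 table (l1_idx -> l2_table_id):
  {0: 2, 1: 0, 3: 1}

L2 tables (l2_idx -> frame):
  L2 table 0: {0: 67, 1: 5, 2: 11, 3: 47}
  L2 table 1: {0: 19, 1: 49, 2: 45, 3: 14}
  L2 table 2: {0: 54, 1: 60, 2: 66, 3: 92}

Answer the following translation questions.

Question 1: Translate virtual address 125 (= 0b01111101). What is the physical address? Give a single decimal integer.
vaddr = 125 = 0b01111101
Split: l1_idx=1, l2_idx=3, offset=13
L1[1] = 0
L2[0][3] = 47
paddr = 47 * 16 + 13 = 765

Answer: 765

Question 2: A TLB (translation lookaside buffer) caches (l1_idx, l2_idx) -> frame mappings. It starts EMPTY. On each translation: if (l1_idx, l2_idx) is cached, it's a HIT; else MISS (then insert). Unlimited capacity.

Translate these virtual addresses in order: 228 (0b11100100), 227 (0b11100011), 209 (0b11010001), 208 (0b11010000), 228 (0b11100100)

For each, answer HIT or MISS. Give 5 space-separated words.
vaddr=228: (3,2) not in TLB -> MISS, insert
vaddr=227: (3,2) in TLB -> HIT
vaddr=209: (3,1) not in TLB -> MISS, insert
vaddr=208: (3,1) in TLB -> HIT
vaddr=228: (3,2) in TLB -> HIT

Answer: MISS HIT MISS HIT HIT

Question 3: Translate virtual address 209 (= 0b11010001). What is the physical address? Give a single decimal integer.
vaddr = 209 = 0b11010001
Split: l1_idx=3, l2_idx=1, offset=1
L1[3] = 1
L2[1][1] = 49
paddr = 49 * 16 + 1 = 785

Answer: 785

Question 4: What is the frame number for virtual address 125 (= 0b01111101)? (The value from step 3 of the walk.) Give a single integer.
vaddr = 125: l1_idx=1, l2_idx=3
L1[1] = 0; L2[0][3] = 47

Answer: 47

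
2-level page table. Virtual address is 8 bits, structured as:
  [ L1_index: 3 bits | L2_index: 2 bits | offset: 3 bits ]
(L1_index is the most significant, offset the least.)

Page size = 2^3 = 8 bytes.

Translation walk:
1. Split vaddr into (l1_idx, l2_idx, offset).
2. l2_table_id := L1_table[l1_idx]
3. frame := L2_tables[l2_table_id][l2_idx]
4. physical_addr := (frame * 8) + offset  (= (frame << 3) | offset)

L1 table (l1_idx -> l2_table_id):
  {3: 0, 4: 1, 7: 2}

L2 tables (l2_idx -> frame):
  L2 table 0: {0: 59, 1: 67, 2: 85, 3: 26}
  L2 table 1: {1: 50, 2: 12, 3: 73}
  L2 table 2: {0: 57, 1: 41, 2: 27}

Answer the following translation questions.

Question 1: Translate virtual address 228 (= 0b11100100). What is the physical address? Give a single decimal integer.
Answer: 460

Derivation:
vaddr = 228 = 0b11100100
Split: l1_idx=7, l2_idx=0, offset=4
L1[7] = 2
L2[2][0] = 57
paddr = 57 * 8 + 4 = 460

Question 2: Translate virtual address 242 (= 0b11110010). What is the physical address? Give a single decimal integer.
Answer: 218

Derivation:
vaddr = 242 = 0b11110010
Split: l1_idx=7, l2_idx=2, offset=2
L1[7] = 2
L2[2][2] = 27
paddr = 27 * 8 + 2 = 218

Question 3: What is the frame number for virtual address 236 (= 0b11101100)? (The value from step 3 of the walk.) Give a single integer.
vaddr = 236: l1_idx=7, l2_idx=1
L1[7] = 2; L2[2][1] = 41

Answer: 41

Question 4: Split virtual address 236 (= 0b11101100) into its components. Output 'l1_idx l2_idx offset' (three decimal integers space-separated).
Answer: 7 1 4

Derivation:
vaddr = 236 = 0b11101100
  top 3 bits -> l1_idx = 7
  next 2 bits -> l2_idx = 1
  bottom 3 bits -> offset = 4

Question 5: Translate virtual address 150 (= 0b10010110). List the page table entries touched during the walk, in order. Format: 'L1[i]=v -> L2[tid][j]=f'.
vaddr = 150 = 0b10010110
Split: l1_idx=4, l2_idx=2, offset=6

Answer: L1[4]=1 -> L2[1][2]=12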